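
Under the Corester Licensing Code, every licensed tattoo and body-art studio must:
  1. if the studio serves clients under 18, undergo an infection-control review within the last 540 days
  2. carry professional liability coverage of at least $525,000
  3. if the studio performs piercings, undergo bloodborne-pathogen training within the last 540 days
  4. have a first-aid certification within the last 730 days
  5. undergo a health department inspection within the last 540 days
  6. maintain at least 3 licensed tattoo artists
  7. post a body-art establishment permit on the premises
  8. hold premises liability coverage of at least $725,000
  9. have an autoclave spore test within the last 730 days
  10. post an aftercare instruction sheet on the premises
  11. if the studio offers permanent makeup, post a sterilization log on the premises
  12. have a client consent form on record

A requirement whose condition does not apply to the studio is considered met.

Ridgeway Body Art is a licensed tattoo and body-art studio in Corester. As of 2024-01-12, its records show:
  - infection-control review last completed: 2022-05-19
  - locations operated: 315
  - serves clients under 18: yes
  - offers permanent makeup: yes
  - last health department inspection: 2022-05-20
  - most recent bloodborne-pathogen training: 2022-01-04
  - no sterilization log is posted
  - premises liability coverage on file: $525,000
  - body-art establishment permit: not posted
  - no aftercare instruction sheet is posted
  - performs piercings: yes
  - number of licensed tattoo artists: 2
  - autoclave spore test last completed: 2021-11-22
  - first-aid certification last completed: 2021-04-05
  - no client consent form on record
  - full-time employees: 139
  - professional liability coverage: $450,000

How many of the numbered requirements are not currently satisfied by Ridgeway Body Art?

1. condition 'serves clients under 18' holds; infection-control review 603 days ago vs limit 540 → not met
2. professional liability coverage $450,000 < $525,000 → not met
3. condition 'performs piercings' holds; bloodborne-pathogen training 738 days ago vs limit 540 → not met
4. first-aid certification 1012 days ago vs limit 730 → not met
5. health department inspection 602 days ago vs limit 540 → not met
6. licensed tattoo artists 2 < 3 → not met
7. body-art establishment permit absent → not met
8. premises liability coverage $525,000 < $725,000 → not met
9. autoclave spore test 781 days ago vs limit 730 → not met
10. aftercare instruction sheet absent → not met
11. condition 'offers permanent makeup' holds; sterilization log absent → not met
12. client consent form absent → not met
Not met: 12 of 12

12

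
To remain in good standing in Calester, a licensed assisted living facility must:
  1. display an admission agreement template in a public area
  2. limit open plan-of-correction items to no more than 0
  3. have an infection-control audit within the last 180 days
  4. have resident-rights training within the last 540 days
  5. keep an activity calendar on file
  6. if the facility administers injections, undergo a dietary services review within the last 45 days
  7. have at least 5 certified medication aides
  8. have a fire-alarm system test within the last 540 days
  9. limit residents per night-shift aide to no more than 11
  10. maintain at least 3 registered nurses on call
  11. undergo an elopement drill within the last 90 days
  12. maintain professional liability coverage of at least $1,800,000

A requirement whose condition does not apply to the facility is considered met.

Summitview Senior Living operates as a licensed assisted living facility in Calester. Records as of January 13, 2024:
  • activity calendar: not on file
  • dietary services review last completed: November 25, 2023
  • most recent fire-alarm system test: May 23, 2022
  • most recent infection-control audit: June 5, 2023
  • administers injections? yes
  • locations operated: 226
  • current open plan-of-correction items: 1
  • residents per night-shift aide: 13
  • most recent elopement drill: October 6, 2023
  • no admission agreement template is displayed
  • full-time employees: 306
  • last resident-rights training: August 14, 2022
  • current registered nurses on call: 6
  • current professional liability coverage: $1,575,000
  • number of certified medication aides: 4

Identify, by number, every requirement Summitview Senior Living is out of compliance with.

1. admission agreement template absent → not met
2. open plan-of-correction items 1 > 0 → not met
3. infection-control audit 222 days ago vs limit 180 → not met
4. resident-rights training 517 days ago vs limit 540 → met
5. activity calendar absent → not met
6. condition 'administers injections' holds; dietary services review 49 days ago vs limit 45 → not met
7. certified medication aides 4 < 5 → not met
8. fire-alarm system test 600 days ago vs limit 540 → not met
9. residents per night-shift aide 13 > 11 → not met
10. registered nurses on call 6 ≥ 3 → met
11. elopement drill 99 days ago vs limit 90 → not met
12. professional liability coverage $1,575,000 < $1,800,000 → not met
Not met: 1, 2, 3, 5, 6, 7, 8, 9, 11, 12

1, 2, 3, 5, 6, 7, 8, 9, 11, 12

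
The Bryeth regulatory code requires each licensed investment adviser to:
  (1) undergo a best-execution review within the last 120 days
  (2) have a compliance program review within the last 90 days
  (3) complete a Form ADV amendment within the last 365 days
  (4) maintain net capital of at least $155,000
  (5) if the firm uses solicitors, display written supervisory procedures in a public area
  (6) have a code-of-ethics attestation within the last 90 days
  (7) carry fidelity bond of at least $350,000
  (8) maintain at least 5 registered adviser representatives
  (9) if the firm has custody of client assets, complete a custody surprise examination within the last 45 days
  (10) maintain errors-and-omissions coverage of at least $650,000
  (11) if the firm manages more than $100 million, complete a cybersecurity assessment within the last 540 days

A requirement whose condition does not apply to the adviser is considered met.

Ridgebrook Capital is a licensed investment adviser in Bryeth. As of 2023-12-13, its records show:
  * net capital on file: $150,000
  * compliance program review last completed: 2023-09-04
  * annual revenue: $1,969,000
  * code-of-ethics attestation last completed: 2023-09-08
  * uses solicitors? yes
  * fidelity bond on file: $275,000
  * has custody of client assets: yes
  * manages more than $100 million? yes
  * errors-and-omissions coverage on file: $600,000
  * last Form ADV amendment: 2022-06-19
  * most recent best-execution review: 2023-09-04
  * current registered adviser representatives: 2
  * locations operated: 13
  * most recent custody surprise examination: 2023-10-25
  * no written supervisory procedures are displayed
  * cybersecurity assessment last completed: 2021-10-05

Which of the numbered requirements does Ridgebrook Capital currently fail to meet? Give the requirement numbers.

2, 3, 4, 5, 6, 7, 8, 9, 10, 11

1. best-execution review 100 days ago vs limit 120 → met
2. compliance program review 100 days ago vs limit 90 → not met
3. Form ADV amendment 542 days ago vs limit 365 → not met
4. net capital $150,000 < $155,000 → not met
5. condition 'uses solicitors' holds; written supervisory procedures absent → not met
6. code-of-ethics attestation 96 days ago vs limit 90 → not met
7. fidelity bond $275,000 < $350,000 → not met
8. registered adviser representatives 2 < 5 → not met
9. condition 'has custody of client assets' holds; custody surprise examination 49 days ago vs limit 45 → not met
10. errors-and-omissions coverage $600,000 < $650,000 → not met
11. condition 'manages more than $100 million' holds; cybersecurity assessment 799 days ago vs limit 540 → not met
Not met: 2, 3, 4, 5, 6, 7, 8, 9, 10, 11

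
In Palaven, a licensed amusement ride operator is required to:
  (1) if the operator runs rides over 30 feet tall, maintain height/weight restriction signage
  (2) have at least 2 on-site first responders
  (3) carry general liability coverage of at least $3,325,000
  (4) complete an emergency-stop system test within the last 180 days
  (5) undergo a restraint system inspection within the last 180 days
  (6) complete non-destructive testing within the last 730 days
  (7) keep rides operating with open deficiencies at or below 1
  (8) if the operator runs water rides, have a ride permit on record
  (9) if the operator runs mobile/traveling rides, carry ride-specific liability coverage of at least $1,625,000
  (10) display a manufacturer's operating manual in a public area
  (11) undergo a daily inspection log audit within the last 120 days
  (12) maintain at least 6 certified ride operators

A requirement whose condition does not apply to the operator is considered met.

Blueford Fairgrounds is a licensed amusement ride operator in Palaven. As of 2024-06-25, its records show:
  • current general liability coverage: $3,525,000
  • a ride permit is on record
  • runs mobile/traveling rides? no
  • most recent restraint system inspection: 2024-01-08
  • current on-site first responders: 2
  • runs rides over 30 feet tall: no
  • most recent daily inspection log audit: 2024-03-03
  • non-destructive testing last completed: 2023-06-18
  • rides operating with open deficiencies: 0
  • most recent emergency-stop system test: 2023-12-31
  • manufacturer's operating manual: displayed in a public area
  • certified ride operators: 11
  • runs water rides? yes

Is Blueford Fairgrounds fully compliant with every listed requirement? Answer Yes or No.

1. condition 'runs rides over 30 feet tall' does not hold → requirement n/a → met
2. on-site first responders 2 ≥ 2 → met
3. general liability coverage $3,525,000 ≥ $3,325,000 → met
4. emergency-stop system test 177 days ago vs limit 180 → met
5. restraint system inspection 169 days ago vs limit 180 → met
6. non-destructive testing 373 days ago vs limit 730 → met
7. rides operating with open deficiencies 0 ≤ 1 → met
8. condition 'runs water rides' holds; ride permit present → met
9. condition 'runs mobile/traveling rides' does not hold → requirement n/a → met
10. manufacturer's operating manual present → met
11. daily inspection log audit 114 days ago vs limit 120 → met
12. certified ride operators 11 ≥ 6 → met
All met.

Yes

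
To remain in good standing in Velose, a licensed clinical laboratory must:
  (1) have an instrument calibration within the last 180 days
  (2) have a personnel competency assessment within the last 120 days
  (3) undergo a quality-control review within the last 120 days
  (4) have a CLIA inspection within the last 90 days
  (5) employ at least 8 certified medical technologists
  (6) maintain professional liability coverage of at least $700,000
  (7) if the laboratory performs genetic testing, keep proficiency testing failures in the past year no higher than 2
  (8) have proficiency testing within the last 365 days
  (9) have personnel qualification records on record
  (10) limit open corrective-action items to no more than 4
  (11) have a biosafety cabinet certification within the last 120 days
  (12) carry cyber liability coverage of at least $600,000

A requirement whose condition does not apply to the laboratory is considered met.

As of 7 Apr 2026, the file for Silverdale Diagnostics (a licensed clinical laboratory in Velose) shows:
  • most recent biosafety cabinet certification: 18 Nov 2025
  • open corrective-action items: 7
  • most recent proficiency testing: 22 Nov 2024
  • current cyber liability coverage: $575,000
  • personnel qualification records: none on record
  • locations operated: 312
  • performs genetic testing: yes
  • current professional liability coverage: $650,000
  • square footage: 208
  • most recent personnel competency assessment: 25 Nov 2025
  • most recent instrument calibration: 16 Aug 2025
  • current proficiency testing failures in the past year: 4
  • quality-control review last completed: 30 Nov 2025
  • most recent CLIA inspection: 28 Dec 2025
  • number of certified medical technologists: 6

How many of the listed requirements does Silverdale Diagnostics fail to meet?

12

1. instrument calibration 234 days ago vs limit 180 → not met
2. personnel competency assessment 133 days ago vs limit 120 → not met
3. quality-control review 128 days ago vs limit 120 → not met
4. CLIA inspection 100 days ago vs limit 90 → not met
5. certified medical technologists 6 < 8 → not met
6. professional liability coverage $650,000 < $700,000 → not met
7. condition 'performs genetic testing' holds; proficiency testing failures in the past year 4 > 2 → not met
8. proficiency testing 501 days ago vs limit 365 → not met
9. personnel qualification records absent → not met
10. open corrective-action items 7 > 4 → not met
11. biosafety cabinet certification 140 days ago vs limit 120 → not met
12. cyber liability coverage $575,000 < $600,000 → not met
Not met: 12 of 12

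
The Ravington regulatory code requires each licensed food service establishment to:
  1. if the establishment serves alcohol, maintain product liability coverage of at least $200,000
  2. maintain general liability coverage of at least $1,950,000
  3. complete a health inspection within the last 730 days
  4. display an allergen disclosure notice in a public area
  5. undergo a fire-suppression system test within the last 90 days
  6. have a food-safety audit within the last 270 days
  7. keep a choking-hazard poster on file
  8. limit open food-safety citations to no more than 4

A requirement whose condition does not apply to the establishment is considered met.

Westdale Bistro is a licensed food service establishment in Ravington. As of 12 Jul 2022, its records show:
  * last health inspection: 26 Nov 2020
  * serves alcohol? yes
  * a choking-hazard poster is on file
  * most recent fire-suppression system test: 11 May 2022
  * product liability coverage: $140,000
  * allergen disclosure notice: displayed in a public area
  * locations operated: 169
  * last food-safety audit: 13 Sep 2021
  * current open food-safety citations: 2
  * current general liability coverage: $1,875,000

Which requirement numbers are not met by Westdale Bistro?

1. condition 'serves alcohol' holds; product liability coverage $140,000 < $200,000 → not met
2. general liability coverage $1,875,000 < $1,950,000 → not met
3. health inspection 593 days ago vs limit 730 → met
4. allergen disclosure notice present → met
5. fire-suppression system test 62 days ago vs limit 90 → met
6. food-safety audit 302 days ago vs limit 270 → not met
7. choking-hazard poster present → met
8. open food-safety citations 2 ≤ 4 → met
Not met: 1, 2, 6

1, 2, 6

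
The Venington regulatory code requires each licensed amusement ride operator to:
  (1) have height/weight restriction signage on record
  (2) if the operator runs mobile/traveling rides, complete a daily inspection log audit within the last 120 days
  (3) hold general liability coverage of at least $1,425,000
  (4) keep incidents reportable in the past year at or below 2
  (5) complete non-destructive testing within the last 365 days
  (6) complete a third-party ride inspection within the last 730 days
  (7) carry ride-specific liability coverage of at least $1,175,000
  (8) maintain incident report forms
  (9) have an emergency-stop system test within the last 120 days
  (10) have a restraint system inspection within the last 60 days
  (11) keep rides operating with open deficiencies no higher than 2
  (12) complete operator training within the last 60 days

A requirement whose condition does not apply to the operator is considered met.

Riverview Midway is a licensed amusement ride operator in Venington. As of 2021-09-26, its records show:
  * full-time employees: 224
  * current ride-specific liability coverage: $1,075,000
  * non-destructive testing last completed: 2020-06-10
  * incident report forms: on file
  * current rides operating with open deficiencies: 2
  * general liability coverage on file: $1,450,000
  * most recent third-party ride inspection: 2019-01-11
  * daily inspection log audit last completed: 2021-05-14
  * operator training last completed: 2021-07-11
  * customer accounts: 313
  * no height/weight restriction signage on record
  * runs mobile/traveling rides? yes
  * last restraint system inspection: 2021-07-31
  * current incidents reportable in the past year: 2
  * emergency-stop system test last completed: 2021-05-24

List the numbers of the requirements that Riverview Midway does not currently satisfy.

1. height/weight restriction signage absent → not met
2. condition 'runs mobile/traveling rides' holds; daily inspection log audit 135 days ago vs limit 120 → not met
3. general liability coverage $1,450,000 ≥ $1,425,000 → met
4. incidents reportable in the past year 2 ≤ 2 → met
5. non-destructive testing 473 days ago vs limit 365 → not met
6. third-party ride inspection 989 days ago vs limit 730 → not met
7. ride-specific liability coverage $1,075,000 < $1,175,000 → not met
8. incident report forms present → met
9. emergency-stop system test 125 days ago vs limit 120 → not met
10. restraint system inspection 57 days ago vs limit 60 → met
11. rides operating with open deficiencies 2 ≤ 2 → met
12. operator training 77 days ago vs limit 60 → not met
Not met: 1, 2, 5, 6, 7, 9, 12

1, 2, 5, 6, 7, 9, 12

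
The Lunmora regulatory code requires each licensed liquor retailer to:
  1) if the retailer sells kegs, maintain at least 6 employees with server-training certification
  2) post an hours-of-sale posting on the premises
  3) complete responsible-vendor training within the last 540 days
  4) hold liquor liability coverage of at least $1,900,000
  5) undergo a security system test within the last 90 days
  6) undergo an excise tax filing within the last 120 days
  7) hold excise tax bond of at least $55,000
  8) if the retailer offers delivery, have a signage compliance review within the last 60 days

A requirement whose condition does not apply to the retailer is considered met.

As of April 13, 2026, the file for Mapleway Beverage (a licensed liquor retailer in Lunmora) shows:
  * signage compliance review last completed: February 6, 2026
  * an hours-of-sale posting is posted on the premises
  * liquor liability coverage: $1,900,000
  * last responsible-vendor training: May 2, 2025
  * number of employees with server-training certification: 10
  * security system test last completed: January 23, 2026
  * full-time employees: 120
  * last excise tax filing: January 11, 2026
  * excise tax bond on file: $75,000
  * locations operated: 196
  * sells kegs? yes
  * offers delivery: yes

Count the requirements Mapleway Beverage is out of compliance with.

1. condition 'sells kegs' holds; employees with server-training certification 10 ≥ 6 → met
2. hours-of-sale posting present → met
3. responsible-vendor training 346 days ago vs limit 540 → met
4. liquor liability coverage $1,900,000 ≥ $1,900,000 → met
5. security system test 80 days ago vs limit 90 → met
6. excise tax filing 92 days ago vs limit 120 → met
7. excise tax bond $75,000 ≥ $55,000 → met
8. condition 'offers delivery' holds; signage compliance review 66 days ago vs limit 60 → not met
Not met: 1 of 8

1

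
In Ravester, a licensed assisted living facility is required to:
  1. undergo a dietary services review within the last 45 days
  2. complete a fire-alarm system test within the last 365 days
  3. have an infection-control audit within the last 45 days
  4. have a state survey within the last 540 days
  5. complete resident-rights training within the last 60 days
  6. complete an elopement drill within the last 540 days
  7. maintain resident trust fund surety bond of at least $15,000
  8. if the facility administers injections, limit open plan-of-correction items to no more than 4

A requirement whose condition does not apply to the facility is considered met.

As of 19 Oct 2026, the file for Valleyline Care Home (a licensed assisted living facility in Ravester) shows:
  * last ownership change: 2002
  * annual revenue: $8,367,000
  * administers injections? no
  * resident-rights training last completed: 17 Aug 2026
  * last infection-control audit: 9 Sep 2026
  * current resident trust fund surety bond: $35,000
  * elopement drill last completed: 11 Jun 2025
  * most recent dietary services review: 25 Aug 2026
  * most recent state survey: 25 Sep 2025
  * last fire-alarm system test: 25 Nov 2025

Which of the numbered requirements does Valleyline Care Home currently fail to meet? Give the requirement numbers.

1, 5

1. dietary services review 55 days ago vs limit 45 → not met
2. fire-alarm system test 328 days ago vs limit 365 → met
3. infection-control audit 40 days ago vs limit 45 → met
4. state survey 389 days ago vs limit 540 → met
5. resident-rights training 63 days ago vs limit 60 → not met
6. elopement drill 495 days ago vs limit 540 → met
7. resident trust fund surety bond $35,000 ≥ $15,000 → met
8. condition 'administers injections' does not hold → requirement n/a → met
Not met: 1, 5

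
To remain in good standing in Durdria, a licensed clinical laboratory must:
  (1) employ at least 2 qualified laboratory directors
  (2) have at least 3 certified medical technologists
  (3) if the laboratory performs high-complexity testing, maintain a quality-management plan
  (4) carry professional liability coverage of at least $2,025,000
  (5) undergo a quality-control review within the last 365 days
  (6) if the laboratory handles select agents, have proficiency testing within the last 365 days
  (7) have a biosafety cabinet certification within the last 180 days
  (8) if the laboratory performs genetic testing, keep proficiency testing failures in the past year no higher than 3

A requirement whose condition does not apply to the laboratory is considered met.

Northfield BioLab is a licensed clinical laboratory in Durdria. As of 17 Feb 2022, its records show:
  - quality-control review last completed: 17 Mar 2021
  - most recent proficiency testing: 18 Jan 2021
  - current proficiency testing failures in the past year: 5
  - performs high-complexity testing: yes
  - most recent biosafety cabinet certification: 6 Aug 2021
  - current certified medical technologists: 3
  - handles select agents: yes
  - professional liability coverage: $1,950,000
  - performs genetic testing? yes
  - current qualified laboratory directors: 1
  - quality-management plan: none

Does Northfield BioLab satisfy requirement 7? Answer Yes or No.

No

7. biosafety cabinet certification 195 days ago vs limit 180 → not met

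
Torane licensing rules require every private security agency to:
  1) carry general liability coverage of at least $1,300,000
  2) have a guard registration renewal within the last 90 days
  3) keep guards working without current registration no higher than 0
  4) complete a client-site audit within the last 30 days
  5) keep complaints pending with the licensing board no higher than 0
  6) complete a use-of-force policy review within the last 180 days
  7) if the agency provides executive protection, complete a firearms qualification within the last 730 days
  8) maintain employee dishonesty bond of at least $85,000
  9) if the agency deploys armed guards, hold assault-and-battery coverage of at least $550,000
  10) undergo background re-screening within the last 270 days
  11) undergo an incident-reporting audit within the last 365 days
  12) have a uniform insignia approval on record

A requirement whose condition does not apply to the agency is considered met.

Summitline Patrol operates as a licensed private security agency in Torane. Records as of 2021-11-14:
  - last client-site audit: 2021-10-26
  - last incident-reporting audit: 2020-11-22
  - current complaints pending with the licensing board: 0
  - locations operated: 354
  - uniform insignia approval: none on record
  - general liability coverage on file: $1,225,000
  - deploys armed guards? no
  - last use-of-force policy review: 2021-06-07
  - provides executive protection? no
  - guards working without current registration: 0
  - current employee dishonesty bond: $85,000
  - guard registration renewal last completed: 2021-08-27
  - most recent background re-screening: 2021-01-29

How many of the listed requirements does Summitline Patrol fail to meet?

1. general liability coverage $1,225,000 < $1,300,000 → not met
2. guard registration renewal 79 days ago vs limit 90 → met
3. guards working without current registration 0 ≤ 0 → met
4. client-site audit 19 days ago vs limit 30 → met
5. complaints pending with the licensing board 0 ≤ 0 → met
6. use-of-force policy review 160 days ago vs limit 180 → met
7. condition 'provides executive protection' does not hold → requirement n/a → met
8. employee dishonesty bond $85,000 ≥ $85,000 → met
9. condition 'deploys armed guards' does not hold → requirement n/a → met
10. background re-screening 289 days ago vs limit 270 → not met
11. incident-reporting audit 357 days ago vs limit 365 → met
12. uniform insignia approval absent → not met
Not met: 3 of 12

3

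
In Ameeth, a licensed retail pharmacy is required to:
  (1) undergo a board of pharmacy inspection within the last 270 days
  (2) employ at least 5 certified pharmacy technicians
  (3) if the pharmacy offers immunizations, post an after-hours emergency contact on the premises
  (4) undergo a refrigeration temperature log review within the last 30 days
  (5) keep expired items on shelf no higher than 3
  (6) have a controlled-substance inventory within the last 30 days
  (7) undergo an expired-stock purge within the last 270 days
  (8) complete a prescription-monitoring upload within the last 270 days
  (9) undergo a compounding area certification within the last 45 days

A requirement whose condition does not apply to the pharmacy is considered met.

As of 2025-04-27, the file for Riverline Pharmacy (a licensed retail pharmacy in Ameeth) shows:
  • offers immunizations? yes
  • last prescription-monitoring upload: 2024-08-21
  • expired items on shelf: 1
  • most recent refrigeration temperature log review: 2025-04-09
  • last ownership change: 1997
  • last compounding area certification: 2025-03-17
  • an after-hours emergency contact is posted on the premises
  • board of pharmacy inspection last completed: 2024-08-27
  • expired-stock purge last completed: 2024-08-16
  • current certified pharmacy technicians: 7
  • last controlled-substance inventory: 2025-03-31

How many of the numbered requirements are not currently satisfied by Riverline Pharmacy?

0

1. board of pharmacy inspection 243 days ago vs limit 270 → met
2. certified pharmacy technicians 7 ≥ 5 → met
3. condition 'offers immunizations' holds; after-hours emergency contact present → met
4. refrigeration temperature log review 18 days ago vs limit 30 → met
5. expired items on shelf 1 ≤ 3 → met
6. controlled-substance inventory 27 days ago vs limit 30 → met
7. expired-stock purge 254 days ago vs limit 270 → met
8. prescription-monitoring upload 249 days ago vs limit 270 → met
9. compounding area certification 41 days ago vs limit 45 → met
Not met: 0 of 9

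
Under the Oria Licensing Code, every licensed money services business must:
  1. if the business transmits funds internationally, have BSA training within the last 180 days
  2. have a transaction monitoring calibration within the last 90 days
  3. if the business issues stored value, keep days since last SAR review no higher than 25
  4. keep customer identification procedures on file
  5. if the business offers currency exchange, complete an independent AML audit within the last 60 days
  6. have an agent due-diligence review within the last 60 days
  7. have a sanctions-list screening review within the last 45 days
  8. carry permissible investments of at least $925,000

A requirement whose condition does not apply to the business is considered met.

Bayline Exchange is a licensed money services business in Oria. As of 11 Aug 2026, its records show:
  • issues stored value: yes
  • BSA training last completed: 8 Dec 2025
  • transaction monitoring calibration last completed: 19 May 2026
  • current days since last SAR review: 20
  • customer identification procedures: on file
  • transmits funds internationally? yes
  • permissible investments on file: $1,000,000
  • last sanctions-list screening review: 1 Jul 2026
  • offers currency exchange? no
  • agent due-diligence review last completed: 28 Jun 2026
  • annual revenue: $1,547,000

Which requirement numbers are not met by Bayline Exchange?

1. condition 'transmits funds internationally' holds; BSA training 246 days ago vs limit 180 → not met
2. transaction monitoring calibration 84 days ago vs limit 90 → met
3. condition 'issues stored value' holds; days since last SAR review 20 ≤ 25 → met
4. customer identification procedures present → met
5. condition 'offers currency exchange' does not hold → requirement n/a → met
6. agent due-diligence review 44 days ago vs limit 60 → met
7. sanctions-list screening review 41 days ago vs limit 45 → met
8. permissible investments $1,000,000 ≥ $925,000 → met
Not met: 1

1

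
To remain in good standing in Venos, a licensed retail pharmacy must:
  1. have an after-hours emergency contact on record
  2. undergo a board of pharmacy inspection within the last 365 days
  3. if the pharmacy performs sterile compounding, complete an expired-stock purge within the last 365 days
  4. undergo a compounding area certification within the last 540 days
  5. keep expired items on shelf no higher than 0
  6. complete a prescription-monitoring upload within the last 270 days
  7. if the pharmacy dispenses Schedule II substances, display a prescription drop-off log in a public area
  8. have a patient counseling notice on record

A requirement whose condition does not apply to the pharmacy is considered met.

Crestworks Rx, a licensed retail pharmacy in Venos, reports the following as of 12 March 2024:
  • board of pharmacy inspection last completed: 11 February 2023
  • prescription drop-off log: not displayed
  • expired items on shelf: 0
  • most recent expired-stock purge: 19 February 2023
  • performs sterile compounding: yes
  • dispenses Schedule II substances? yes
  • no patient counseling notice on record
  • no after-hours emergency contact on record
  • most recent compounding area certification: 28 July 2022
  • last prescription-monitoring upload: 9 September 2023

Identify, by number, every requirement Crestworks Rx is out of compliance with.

1, 2, 3, 4, 7, 8

1. after-hours emergency contact absent → not met
2. board of pharmacy inspection 395 days ago vs limit 365 → not met
3. condition 'performs sterile compounding' holds; expired-stock purge 387 days ago vs limit 365 → not met
4. compounding area certification 593 days ago vs limit 540 → not met
5. expired items on shelf 0 ≤ 0 → met
6. prescription-monitoring upload 185 days ago vs limit 270 → met
7. condition 'dispenses Schedule II substances' holds; prescription drop-off log absent → not met
8. patient counseling notice absent → not met
Not met: 1, 2, 3, 4, 7, 8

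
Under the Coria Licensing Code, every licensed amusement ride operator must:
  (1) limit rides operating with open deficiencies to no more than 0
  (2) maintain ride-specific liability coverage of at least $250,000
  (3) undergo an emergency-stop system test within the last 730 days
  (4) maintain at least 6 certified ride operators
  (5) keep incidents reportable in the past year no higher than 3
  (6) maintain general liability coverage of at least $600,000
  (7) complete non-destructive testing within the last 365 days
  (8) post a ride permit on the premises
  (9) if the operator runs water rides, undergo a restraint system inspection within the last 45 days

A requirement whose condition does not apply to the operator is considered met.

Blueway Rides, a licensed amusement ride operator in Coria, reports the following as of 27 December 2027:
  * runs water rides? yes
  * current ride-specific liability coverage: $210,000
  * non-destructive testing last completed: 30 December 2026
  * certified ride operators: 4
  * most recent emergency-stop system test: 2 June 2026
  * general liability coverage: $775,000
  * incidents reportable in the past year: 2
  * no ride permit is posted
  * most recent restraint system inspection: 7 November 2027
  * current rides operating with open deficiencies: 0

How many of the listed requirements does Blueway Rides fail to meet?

4

1. rides operating with open deficiencies 0 ≤ 0 → met
2. ride-specific liability coverage $210,000 < $250,000 → not met
3. emergency-stop system test 573 days ago vs limit 730 → met
4. certified ride operators 4 < 6 → not met
5. incidents reportable in the past year 2 ≤ 3 → met
6. general liability coverage $775,000 ≥ $600,000 → met
7. non-destructive testing 362 days ago vs limit 365 → met
8. ride permit absent → not met
9. condition 'runs water rides' holds; restraint system inspection 50 days ago vs limit 45 → not met
Not met: 4 of 9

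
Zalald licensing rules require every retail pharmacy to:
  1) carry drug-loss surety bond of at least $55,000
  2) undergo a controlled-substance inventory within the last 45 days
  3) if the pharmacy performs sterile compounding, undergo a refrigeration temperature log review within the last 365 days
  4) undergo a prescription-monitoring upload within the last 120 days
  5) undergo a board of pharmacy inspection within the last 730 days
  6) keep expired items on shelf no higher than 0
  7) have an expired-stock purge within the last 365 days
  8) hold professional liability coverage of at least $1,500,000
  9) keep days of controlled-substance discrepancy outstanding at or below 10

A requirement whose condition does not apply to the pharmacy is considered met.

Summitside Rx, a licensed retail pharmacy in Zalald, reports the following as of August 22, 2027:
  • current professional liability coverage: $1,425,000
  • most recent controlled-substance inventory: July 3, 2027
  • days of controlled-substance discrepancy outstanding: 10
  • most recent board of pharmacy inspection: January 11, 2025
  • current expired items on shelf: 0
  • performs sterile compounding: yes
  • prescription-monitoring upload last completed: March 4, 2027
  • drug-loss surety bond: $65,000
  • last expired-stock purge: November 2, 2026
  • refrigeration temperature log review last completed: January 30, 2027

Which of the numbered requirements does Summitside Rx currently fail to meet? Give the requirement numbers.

1. drug-loss surety bond $65,000 ≥ $55,000 → met
2. controlled-substance inventory 50 days ago vs limit 45 → not met
3. condition 'performs sterile compounding' holds; refrigeration temperature log review 204 days ago vs limit 365 → met
4. prescription-monitoring upload 171 days ago vs limit 120 → not met
5. board of pharmacy inspection 953 days ago vs limit 730 → not met
6. expired items on shelf 0 ≤ 0 → met
7. expired-stock purge 293 days ago vs limit 365 → met
8. professional liability coverage $1,425,000 < $1,500,000 → not met
9. days of controlled-substance discrepancy outstanding 10 ≤ 10 → met
Not met: 2, 4, 5, 8

2, 4, 5, 8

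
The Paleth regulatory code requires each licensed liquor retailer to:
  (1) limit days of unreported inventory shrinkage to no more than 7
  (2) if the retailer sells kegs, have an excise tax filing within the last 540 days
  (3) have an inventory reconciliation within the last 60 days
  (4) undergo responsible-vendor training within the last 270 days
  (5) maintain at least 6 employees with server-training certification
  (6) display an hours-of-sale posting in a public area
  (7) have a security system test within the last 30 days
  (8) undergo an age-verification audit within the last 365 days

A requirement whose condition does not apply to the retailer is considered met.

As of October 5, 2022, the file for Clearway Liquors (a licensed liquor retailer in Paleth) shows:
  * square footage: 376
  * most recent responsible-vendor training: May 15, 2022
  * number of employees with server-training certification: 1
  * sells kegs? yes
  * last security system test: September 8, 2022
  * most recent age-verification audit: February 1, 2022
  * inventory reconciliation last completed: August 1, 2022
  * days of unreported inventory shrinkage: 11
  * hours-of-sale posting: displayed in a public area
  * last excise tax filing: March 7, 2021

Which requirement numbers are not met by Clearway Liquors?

1, 2, 3, 5

1. days of unreported inventory shrinkage 11 > 7 → not met
2. condition 'sells kegs' holds; excise tax filing 577 days ago vs limit 540 → not met
3. inventory reconciliation 65 days ago vs limit 60 → not met
4. responsible-vendor training 143 days ago vs limit 270 → met
5. employees with server-training certification 1 < 6 → not met
6. hours-of-sale posting present → met
7. security system test 27 days ago vs limit 30 → met
8. age-verification audit 246 days ago vs limit 365 → met
Not met: 1, 2, 3, 5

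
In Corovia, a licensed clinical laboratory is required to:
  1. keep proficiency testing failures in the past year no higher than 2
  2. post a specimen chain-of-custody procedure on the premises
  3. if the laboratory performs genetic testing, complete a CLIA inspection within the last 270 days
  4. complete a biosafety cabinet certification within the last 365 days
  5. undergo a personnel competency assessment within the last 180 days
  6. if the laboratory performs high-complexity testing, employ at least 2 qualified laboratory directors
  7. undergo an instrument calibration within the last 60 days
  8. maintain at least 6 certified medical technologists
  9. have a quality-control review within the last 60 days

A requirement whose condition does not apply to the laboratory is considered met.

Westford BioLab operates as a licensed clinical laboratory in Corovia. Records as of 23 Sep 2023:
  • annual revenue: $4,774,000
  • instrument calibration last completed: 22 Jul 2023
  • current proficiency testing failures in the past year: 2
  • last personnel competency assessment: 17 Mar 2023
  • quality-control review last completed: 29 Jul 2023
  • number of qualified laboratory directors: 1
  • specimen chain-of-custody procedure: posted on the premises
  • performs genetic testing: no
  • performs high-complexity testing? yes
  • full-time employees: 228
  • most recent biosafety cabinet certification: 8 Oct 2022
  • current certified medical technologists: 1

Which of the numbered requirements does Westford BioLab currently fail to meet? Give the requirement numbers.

1. proficiency testing failures in the past year 2 ≤ 2 → met
2. specimen chain-of-custody procedure present → met
3. condition 'performs genetic testing' does not hold → requirement n/a → met
4. biosafety cabinet certification 350 days ago vs limit 365 → met
5. personnel competency assessment 190 days ago vs limit 180 → not met
6. condition 'performs high-complexity testing' holds; qualified laboratory directors 1 < 2 → not met
7. instrument calibration 63 days ago vs limit 60 → not met
8. certified medical technologists 1 < 6 → not met
9. quality-control review 56 days ago vs limit 60 → met
Not met: 5, 6, 7, 8

5, 6, 7, 8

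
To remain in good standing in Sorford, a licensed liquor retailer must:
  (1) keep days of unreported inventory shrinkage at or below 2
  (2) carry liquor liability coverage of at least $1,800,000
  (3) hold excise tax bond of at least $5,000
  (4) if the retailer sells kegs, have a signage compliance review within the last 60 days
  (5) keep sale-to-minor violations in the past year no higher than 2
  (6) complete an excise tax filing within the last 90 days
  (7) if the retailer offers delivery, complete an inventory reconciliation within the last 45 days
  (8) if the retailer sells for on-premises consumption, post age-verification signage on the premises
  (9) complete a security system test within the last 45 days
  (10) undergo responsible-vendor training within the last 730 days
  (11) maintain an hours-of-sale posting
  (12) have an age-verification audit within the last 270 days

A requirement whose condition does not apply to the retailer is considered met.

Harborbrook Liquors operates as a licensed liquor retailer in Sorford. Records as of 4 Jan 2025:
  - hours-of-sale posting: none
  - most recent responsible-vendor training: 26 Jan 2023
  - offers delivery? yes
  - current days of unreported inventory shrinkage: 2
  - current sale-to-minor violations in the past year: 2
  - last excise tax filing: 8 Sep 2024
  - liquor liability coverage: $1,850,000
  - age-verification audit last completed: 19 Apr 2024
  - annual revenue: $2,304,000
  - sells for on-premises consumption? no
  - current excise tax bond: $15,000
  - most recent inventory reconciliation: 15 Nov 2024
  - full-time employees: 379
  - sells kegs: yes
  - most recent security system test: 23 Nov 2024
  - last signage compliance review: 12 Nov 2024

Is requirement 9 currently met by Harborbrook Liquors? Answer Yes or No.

Yes

9. security system test 42 days ago vs limit 45 → met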